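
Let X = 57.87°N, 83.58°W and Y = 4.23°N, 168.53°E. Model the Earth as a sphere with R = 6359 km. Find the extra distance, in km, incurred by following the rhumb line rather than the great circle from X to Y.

Great circle: cos σ = sin φ₁ sin φ₂ + cos φ₁ cos φ₂ cos Δλ,  σ = 1.6714 rad → d_gc = 10628.7 km
Rhumb line: Δψ = -1.1710, q = Δφ/Δψ = 0.7995, d_rh = R√(Δφ²+q²Δλ²) = 11273.4 km
Excess = 11273.4 − 10628.7 = 644.7 ≈ 645 km

645 km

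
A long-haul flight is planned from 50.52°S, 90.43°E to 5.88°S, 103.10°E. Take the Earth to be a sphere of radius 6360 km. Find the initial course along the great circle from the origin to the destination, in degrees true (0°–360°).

17.7°

N = sin Δλ·cos φ₂ = +0.2182;  D = cos φ₁ sin φ₂ − sin φ₁ cos φ₂ cos Δλ = +0.6840
initial course = atan2(N, D) = 17.69°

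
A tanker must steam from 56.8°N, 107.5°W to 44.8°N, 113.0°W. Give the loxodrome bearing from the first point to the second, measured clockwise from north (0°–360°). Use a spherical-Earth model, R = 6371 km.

Meridional parts: M(φ₁)=+1.2103, M(φ₂)=+0.8764 → ΔM = -0.3338;  Δλ = -0.0960 rad
tan C = Δλ / ΔM = +0.2875 → C = 196.04°

196.0°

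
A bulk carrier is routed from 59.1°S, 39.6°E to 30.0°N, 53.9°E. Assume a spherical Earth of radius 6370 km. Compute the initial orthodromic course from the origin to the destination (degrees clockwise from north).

N = sin Δλ·cos φ₂ = +0.2139;  D = cos φ₁ sin φ₂ − sin φ₁ cos φ₂ cos Δλ = +0.9769
initial course = atan2(N, D) = 12.35°

12.4°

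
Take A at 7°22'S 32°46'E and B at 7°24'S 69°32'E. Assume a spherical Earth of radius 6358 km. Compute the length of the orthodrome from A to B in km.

4045 km

Haversine: a = sin²(Δφ/2)+cos φ₁ cos φ₂ sin²(Δλ/2) = 0.09782;  σ = 2·atan2(√a,√(1−a))
σ = 36.451° → d = Rσ = 6358·0.63619 = 4045 km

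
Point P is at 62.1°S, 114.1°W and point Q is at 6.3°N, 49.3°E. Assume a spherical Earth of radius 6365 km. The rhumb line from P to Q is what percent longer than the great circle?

19.4%

Great circle: σ = 2.1444 rad → d_gc = Rσ = 13649.4 km
Rhumb: Δφ = +1.1938, Δλ = +2.8519, Δψ = +1.5029, q = Δφ/Δψ = 0.7943 → d_rh = R√(Δφ²+q²Δλ²) = 16298.6 km
Excess = (16298.6 − 13649.4) / 13649.4 = 2649.2 / 13649.4 = 19.41% ≈ 19.4%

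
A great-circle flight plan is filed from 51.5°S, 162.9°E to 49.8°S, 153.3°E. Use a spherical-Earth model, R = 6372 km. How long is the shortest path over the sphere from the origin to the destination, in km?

702 km

Haversine: a = sin²(Δφ/2)+cos φ₁ cos φ₂ sin²(Δλ/2) = 0.00303;  σ = 2·atan2(√a,√(1−a))
σ = 6.315° → d = Rσ = 6372·0.11021 = 702 km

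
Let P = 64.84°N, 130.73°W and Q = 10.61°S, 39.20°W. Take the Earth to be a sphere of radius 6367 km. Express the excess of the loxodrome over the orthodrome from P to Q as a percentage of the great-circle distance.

Great circle: σ = 1.7496 rad → d_gc = Rσ = 11139.4 km
Rhumb: Δφ = -1.3169, Δλ = +1.5975, Δψ = -1.6861, q = Δφ/Δψ = 0.7810 → d_rh = R√(Δφ²+q²Δλ²) = 11549.9 km
Excess = (11549.9 − 11139.4) / 11139.4 = 410.5 / 11139.4 = 3.69% ≈ 3.7%

3.7%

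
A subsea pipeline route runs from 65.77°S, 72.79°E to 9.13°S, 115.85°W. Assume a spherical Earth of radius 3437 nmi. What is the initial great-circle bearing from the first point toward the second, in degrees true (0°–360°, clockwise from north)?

θ = atan2( sin Δλ·cos φ₂ ,  cos φ₁ sin φ₂ − sin φ₁ cos φ₂ cos Δλ )
  = atan2(+0.1483, -0.9553) = 171.17°

171.2°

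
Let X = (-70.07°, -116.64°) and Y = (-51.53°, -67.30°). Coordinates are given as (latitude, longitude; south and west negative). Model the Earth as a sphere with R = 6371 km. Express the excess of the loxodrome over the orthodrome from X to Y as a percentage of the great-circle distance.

2.4%

Great circle: σ = 0.5070 rad → d_gc = Rσ = 3230.0 km
Rhumb: Δφ = +0.3236, Δλ = +0.8611, Δψ = +0.6861, q = Δφ/Δψ = 0.4716 → d_rh = R√(Δφ²+q²Δλ²) = 3308.4 km
Excess = (3308.4 − 3230.0) / 3230.0 = 78.4 / 3230.0 = 2.43% ≈ 2.4%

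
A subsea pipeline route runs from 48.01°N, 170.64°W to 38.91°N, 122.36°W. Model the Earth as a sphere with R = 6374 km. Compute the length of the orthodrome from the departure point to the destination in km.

Haversine: a = sin²(Δφ/2)+cos φ₁ cos φ₂ sin²(Δλ/2) = 0.09336;  σ = 2·atan2(√a,√(1−a))
σ = 35.583° → d = Rσ = 6374·0.62103 = 3958 km

3958 km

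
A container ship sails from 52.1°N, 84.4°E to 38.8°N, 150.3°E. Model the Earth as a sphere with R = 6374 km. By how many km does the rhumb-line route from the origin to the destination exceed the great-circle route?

158 km

Great circle: cos σ = sin φ₁ sin φ₂ + cos φ₁ cos φ₂ cos Δλ,  σ = 0.8094 rad → d_gc = 5159.2 km
Rhumb line: Δψ = -0.3332, q = Δφ/Δψ = 0.6967, d_rh = R√(Δφ²+q²Δλ²) = 5317.5 km
Excess = 5317.5 − 5159.2 = 158.3 ≈ 158 km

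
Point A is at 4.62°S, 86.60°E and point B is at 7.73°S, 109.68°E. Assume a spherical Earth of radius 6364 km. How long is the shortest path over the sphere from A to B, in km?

Haversine: a = sin²(Δφ/2)+cos φ₁ cos φ₂ sin²(Δλ/2) = 0.04026;  σ = 2·atan2(√a,√(1−a))
σ = 23.151° → d = Rσ = 6364·0.40406 = 2571 km

2571 km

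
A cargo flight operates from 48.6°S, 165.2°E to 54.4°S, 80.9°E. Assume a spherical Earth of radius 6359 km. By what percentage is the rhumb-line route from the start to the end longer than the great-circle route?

Great circle: σ = 0.8656 rad → d_gc = Rσ = 5504.6 km
Rhumb: Δφ = -0.1012, Δλ = -1.4713, Δψ = -0.1629, q = Δφ/Δψ = 0.6214 → d_rh = R√(Δφ²+q²Δλ²) = 5849.5 km
Excess = (5849.5 − 5504.6) / 5504.6 = 344.9 / 5504.6 = 6.27% ≈ 6.3%

6.3%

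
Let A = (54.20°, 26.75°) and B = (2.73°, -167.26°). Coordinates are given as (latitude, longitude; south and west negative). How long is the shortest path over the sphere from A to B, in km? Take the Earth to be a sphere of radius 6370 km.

13551 km

Haversine: a = sin²(Δφ/2)+cos φ₁ cos φ₂ sin²(Δλ/2) = 0.76414;  σ = 2·atan2(√a,√(1−a))
σ = 121.889° → d = Rσ = 6370·2.12737 = 13551 km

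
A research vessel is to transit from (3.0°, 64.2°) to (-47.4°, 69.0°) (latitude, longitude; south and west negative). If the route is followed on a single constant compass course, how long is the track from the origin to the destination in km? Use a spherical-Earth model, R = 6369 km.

5622 km

Rhumb course C = atan2(Δλ, Δψ) with Δψ = ln[tan(π/4+φ₂/2)/tan(π/4+φ₁/2)] = -0.9943, Δλ = +0.0838 → C = 175.18°
d = R·|Δφ| / |cos C| = 6369·0.87965 / 0.99647 = 5622 km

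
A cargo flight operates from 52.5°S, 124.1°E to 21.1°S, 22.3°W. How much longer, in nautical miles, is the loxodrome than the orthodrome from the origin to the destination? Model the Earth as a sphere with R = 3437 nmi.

Great circle: cos σ = sin φ₁ sin φ₂ + cos φ₁ cos φ₂ cos Δλ,  σ = 1.7594 rad → d_gc = 6046.9 nmi
Rhumb line: Δψ = +0.7035, q = Δφ/Δψ = 0.7790, d_rh = R√(Δφ²+q²Δλ²) = 7095.6 nmi
Excess = 7095.6 − 6046.9 = 1048.7 ≈ 1049 nmi

1049 nmi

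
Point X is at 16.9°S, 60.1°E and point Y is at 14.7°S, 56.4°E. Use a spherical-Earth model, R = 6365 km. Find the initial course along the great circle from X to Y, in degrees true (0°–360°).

N = sin Δλ·cos φ₂ = -0.0624;  D = cos φ₁ sin φ₂ − sin φ₁ cos φ₂ cos Δλ = +0.0378
initial course = atan2(N, D) = 301.20°

301.2°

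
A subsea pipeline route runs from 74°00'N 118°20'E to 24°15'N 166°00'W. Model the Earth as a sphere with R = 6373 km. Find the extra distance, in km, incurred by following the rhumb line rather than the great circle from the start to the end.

Great circle: cos σ = sin φ₁ sin φ₂ + cos φ₁ cos φ₂ cos Δλ,  σ = 1.0961 rad → d_gc = 6985.8 km
Rhumb line: Δψ = -1.5258, q = Δφ/Δψ = 0.5691, d_rh = R√(Δφ²+q²Δλ²) = 7318.6 km
Excess = 7318.6 − 6985.8 = 332.8 ≈ 333 km

333 km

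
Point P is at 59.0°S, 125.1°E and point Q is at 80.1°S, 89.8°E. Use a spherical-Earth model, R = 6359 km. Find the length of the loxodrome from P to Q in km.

2650 km

Rhumb course C = atan2(Δλ, Δψ) with Δψ = ln[tan(π/4+φ₂/2)/tan(π/4+φ₁/2)] = -1.1638, Δλ = -0.6161 → C = 207.90°
d = R·|Δφ| / |cos C| = 6359·0.36826 / 0.88379 = 2650 km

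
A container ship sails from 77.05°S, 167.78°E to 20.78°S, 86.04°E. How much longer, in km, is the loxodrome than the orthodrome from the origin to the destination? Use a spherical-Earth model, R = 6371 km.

Great circle: cos σ = sin φ₁ sin φ₂ + cos φ₁ cos φ₂ cos Δλ,  σ = 1.1855 rad → d_gc = 7552.7 km
Rhumb line: Δψ = +1.8051, q = Δφ/Δψ = 0.5441, d_rh = R√(Δφ²+q²Δλ²) = 7975.1 km
Excess = 7975.1 − 7552.7 = 422.4 ≈ 422 km

422 km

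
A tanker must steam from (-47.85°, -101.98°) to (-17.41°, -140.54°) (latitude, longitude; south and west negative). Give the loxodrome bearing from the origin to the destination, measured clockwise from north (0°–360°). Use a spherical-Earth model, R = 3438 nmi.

Meridional parts: M(φ₁)=-0.9536, M(φ₂)=-0.3086 → ΔM = +0.6449;  Δλ = -0.6730 rad
tan C = Δλ / ΔM = -1.0436 → C = 313.78°

313.8°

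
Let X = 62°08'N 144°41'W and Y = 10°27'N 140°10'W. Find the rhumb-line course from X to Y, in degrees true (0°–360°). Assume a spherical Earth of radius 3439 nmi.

Δψ = ln[tan(π/4+φ₂/2)/tan(π/4+φ₁/2)] = -1.2105
Δλ = +0.0788 rad (taken the short way round)
course = atan2(Δλ, Δψ) = 176.27°

176.3°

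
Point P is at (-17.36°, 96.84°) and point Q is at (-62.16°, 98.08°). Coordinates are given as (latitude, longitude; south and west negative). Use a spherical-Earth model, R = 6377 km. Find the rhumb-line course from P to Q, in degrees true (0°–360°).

178.9°

Meridional parts: M(φ₁)=-0.3077, M(φ₂)=-1.3949 → ΔM = -1.0872;  Δλ = +0.0216 rad
tan C = Δλ / ΔM = -0.0199 → C = 178.86°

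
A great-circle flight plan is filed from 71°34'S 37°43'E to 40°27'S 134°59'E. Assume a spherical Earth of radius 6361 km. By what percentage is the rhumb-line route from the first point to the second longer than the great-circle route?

Great circle: σ = 0.9458 rad → d_gc = Rσ = 6016.5 km
Rhumb: Δφ = +0.5431, Δλ = +1.6976, Δψ = +1.0453, q = Δφ/Δψ = 0.5195 → d_rh = R√(Δφ²+q²Δλ²) = 6588.5 km
Excess = (6588.5 − 6016.5) / 6016.5 = 572.0 / 6016.5 = 9.51% ≈ 9.5%

9.5%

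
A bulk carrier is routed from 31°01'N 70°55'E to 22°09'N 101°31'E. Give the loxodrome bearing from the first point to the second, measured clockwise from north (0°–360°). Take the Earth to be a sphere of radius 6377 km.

108.0°

Meridional parts: M(φ₁)=+0.5699, M(φ₂)=+0.3966 → ΔM = -0.1733;  Δλ = +0.5341 rad
tan C = Δλ / ΔM = -3.0817 → C = 107.98°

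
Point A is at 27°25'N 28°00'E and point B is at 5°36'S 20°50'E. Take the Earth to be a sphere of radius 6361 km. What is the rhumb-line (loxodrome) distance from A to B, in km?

3745 km

Rhumb course C = atan2(Δλ, Δψ) with Δψ = ln[tan(π/4+φ₂/2)/tan(π/4+φ₁/2)] = -0.5958, Δλ = -0.1251 → C = 191.86°
d = R·|Δφ| / |cos C| = 6361·0.57625 / 0.97866 = 3745 km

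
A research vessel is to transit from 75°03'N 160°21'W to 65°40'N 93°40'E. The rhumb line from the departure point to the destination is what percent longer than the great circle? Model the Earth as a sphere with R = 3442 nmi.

Great circle: σ = 0.5528 rad → d_gc = Rσ = 1902.8 nmi
Rhumb: Δφ = -0.1638, Δλ = -1.8498, Δψ = -0.4966, q = Δφ/Δψ = 0.3298 → d_rh = R√(Δφ²+q²Δλ²) = 2173.9 nmi
Excess = (2173.9 − 1902.8) / 1902.8 = 271.1 / 1902.8 = 14.247% ≈ 14.2%

14.2%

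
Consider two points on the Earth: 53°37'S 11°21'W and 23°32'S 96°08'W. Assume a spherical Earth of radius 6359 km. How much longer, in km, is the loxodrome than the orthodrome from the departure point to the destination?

Great circle: cos σ = sin φ₁ sin φ₂ + cos φ₁ cos φ₂ cos Δλ,  σ = 1.1908 rad → d_gc = 7572.4 km
Rhumb line: Δψ = +0.6901, q = Δφ/Δψ = 0.7609, d_rh = R√(Δφ²+q²Δλ²) = 7900.0 km
Excess = 7900.0 − 7572.4 = 327.6 ≈ 328 km

328 km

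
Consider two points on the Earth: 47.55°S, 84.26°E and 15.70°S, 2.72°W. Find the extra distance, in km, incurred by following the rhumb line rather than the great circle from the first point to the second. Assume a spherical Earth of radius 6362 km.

Great circle: cos σ = sin φ₁ sin φ₂ + cos φ₁ cos φ₂ cos Δλ,  σ = 1.3347 rad → d_gc = 8491.42 km
Rhumb line: Δψ = +0.6683, q = Δφ/Δψ = 0.8318, d_rh = R√(Δφ²+q²Δλ²) = 8777.85 km
Excess = 8777.85 − 8491.42 = 286.43 ≈ 286 km

286 km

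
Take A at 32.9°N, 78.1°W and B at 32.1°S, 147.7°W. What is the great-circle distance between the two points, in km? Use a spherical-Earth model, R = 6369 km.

Haversine: a = sin²(Δφ/2)+cos φ₁ cos φ₂ sin²(Δλ/2) = 0.52036;  σ = 2·atan2(√a,√(1−a))
σ = 92.334° → d = Rσ = 6369·1.61152 = 10264 km

10264 km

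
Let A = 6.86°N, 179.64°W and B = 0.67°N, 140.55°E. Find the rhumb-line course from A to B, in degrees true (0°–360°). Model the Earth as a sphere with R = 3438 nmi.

261.1°

Δψ = ln[tan(π/4+φ₂/2)/tan(π/4+φ₁/2)] = -0.1083
Δλ = -0.6948 rad (taken the short way round)
course = atan2(Δλ, Δψ) = 261.14°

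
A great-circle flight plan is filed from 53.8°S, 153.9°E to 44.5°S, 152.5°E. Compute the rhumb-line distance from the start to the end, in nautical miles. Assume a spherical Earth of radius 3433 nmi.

560 nmi

Rhumb course C = atan2(Δλ, Δψ) with Δψ = ln[tan(π/4+φ₂/2)/tan(π/4+φ₁/2)] = +0.2492, Δλ = -0.0244 → C = 354.40°
d = R·|Δφ| / |cos C| = 3433·0.16232 / 0.99523 = 560 nmi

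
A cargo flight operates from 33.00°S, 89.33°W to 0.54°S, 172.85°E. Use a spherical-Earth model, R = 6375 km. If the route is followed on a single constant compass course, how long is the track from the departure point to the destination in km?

Rhumb course C = atan2(Δλ, Δψ) with Δψ = ln[tan(π/4+φ₂/2)/tan(π/4+φ₁/2)] = +0.6013, Δλ = -1.7073 → C = 289.40°
d = R·|Δφ| / |cos C| = 6375·0.56653 / 0.33220 = 10872 km

10872 km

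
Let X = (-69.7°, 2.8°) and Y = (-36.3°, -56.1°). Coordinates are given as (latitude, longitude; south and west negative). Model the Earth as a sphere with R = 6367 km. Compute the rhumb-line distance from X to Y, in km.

5220 km

Rhumb course C = atan2(Δλ, Δψ) with Δψ = ln[tan(π/4+φ₂/2)/tan(π/4+φ₁/2)] = +1.0395, Δλ = -1.0280 → C = 315.32°
d = R·|Δφ| / |cos C| = 6367·0.58294 / 0.71101 = 5220 km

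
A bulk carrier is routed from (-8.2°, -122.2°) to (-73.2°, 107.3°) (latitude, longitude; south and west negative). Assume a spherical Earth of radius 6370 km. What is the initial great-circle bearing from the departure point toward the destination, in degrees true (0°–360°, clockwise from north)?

N = sin Δλ·cos φ₂ = -0.2198;  D = cos φ₁ sin φ₂ − sin φ₁ cos φ₂ cos Δλ = -0.9743
initial course = atan2(N, D) = 192.71°

192.7°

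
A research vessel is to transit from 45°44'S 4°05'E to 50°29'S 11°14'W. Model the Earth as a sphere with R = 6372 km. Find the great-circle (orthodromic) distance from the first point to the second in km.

cos σ = sin φ₁ sin φ₂ + cos φ₁ cos φ₂ cos Δλ
      = sin(-45.73°)sin(-50.48°) + cos(-45.73°)cos(-50.48°)cos(-15.32°) = 0.9808
σ = 11.249° → d = Rσ = 6372·0.19633 = 1251 km

1251 km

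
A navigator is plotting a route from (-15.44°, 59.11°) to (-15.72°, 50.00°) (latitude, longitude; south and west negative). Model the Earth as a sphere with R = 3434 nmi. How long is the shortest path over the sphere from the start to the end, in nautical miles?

526 nmi

cos σ = sin φ₁ sin φ₂ + cos φ₁ cos φ₂ cos Δλ
      = sin(-15.44°)sin(-15.72°) + cos(-15.44°)cos(-15.72°)cos(-9.11°) = 0.9883
σ = 8.779° → d = Rσ = 3434·0.15322 = 526 nmi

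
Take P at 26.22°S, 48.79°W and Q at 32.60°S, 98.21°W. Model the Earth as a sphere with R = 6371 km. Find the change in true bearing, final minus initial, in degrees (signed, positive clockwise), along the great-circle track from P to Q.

+25.5°

At departure: θ₁ = atan2(sin Δλ cos φ₂, cos φ₁ sin φ₂ − sin φ₁ cos φ₂ cos Δλ) = 249.34°
At arrival: θ₂ = atan2(sin Δλ cos φ₁, −cos φ₂ sin φ₁ + sin φ₂ cos φ₁ cos Δλ) = 274.85°
Δθ = θ₂ − θ₁ = +25.5°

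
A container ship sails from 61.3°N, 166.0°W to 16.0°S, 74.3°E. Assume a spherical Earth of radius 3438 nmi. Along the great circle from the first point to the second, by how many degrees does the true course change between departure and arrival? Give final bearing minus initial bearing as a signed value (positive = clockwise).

Initial bearing θ₁ = atan2(sin Δλ cos φ₂, cos φ₁ sin φ₂ − sin φ₁ cos φ₂ cos Δλ) = 288.87°
Final bearing θ₂ = (initial bearing from the destination back to the start) + 180° = 208.21°
Δθ = θ₂ − θ₁ = -80.7°

-80.7°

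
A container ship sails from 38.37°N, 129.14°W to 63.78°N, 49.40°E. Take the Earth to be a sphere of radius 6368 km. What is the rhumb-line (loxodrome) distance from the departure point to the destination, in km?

Δψ = ln[tan(π/4+φ₂/2)/tan(π/4+φ₁/2)] = +0.7310;  Δφ = +0.4435 rad,  Δλ = +3.1161 rad
q = Δφ/Δψ = 0.6067
d = R·√(Δφ² + q²Δλ²) = 6368·1.94188 = 12366 km

12366 km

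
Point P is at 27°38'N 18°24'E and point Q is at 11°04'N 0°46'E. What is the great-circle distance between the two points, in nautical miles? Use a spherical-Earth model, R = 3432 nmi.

1403 nmi

Haversine: a = sin²(Δφ/2)+cos φ₁ cos φ₂ sin²(Δλ/2) = 0.04118;  σ = 2·atan2(√a,√(1−a))
σ = 23.417° → d = Rσ = 3432·0.40870 = 1403 nmi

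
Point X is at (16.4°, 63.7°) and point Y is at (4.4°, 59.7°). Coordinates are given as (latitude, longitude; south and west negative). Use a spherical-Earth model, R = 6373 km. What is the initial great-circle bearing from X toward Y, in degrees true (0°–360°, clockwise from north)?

198.6°

θ = atan2( sin Δλ·cos φ₂ ,  cos φ₁ sin φ₂ − sin φ₁ cos φ₂ cos Δλ )
  = atan2(-0.0696, -0.2072) = 198.55°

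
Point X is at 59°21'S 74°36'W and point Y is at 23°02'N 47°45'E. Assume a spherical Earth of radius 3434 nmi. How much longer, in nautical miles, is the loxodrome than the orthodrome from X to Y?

Great circle: cos σ = sin φ₁ sin φ₂ + cos φ₁ cos φ₂ cos Δλ,  σ = 2.1989 rad → d_gc = 7551.2 nmi
Rhumb line: Δψ = +1.7078, q = Δφ/Δψ = 0.8419, d_rh = R√(Δφ²+q²Δλ²) = 7905.6 nmi
Excess = 7905.6 − 7551.2 = 354.4 ≈ 354 nmi

354 nmi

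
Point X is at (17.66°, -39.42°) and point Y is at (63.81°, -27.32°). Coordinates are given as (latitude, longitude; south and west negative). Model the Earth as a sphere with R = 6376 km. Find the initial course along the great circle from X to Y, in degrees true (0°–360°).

θ = atan2( sin Δλ·cos φ₂ ,  cos φ₁ sin φ₂ − sin φ₁ cos φ₂ cos Δλ )
  = atan2(+0.0925, +0.7241) = 7.28°

7.3°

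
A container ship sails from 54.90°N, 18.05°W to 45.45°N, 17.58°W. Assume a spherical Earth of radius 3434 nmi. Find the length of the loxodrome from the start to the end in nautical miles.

Rhumb course C = atan2(Δλ, Δψ) with Δψ = ln[tan(π/4+φ₂/2)/tan(π/4+φ₁/2)] = -0.2587, Δλ = +0.0082 → C = 178.18°
d = R·|Δφ| / |cos C| = 3434·0.16493 / 0.99950 = 567 nmi

567 nmi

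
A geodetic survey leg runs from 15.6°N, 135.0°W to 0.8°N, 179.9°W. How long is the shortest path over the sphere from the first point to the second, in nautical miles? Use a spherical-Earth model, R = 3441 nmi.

2804 nmi

cos σ = sin φ₁ sin φ₂ + cos φ₁ cos φ₂ cos Δλ
      = sin(15.60°)sin(0.80°) + cos(15.60°)cos(0.80°)cos(-44.90°) = 0.6859
σ = 46.691° → d = Rσ = 3441·0.81491 = 2804 nmi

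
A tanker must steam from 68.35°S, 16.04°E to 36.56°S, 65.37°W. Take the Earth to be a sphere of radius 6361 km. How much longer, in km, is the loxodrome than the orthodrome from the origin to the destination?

Great circle: cos σ = sin φ₁ sin φ₂ + cos φ₁ cos φ₂ cos Δλ,  σ = 0.9299 rad → d_gc = 5915.2 km
Rhumb line: Δψ = +0.9680, q = Δφ/Δψ = 0.5732, d_rh = R√(Δφ²+q²Δλ²) = 6268.6 km
Excess = 6268.6 − 5915.2 = 353.4 ≈ 353 km

353 km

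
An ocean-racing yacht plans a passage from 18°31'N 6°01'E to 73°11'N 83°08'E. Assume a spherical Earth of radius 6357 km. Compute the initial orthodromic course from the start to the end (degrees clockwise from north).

θ = atan2( sin Δλ·cos φ₂ ,  cos φ₁ sin φ₂ − sin φ₁ cos φ₂ cos Δλ )
  = atan2(+0.2820, +0.8872) = 17.63°

17.6°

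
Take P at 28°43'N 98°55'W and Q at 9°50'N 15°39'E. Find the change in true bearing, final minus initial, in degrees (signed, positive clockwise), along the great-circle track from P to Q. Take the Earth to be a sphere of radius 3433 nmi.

+55.0°

At departure: θ₁ = atan2(sin Δλ cos φ₂, cos φ₁ sin φ₂ − sin φ₁ cos φ₂ cos Δλ) = 68.85°
At arrival: θ₂ = atan2(sin Δλ cos φ₁, −cos φ₂ sin φ₁ + sin φ₂ cos φ₁ cos Δλ) = 123.89°
Δθ = θ₂ − θ₁ = +55.0°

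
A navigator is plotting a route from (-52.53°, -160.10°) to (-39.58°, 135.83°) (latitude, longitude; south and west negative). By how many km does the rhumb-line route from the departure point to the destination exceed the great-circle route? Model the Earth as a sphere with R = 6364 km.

146 km

Great circle: cos σ = sin φ₁ sin φ₂ + cos φ₁ cos φ₂ cos Δλ,  σ = 0.7803 rad → d_gc = 4965.7 km
Rhumb line: Δψ = +0.3279, q = Δφ/Δψ = 0.6893, d_rh = R√(Δφ²+q²Δλ²) = 5111.8 km
Excess = 5111.8 − 4965.7 = 146.1 ≈ 146 km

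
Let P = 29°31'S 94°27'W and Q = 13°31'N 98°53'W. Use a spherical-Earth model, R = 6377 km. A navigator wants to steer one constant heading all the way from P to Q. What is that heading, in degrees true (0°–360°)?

Meridional parts: M(φ₁)=-0.5396, M(φ₂)=+0.2381 → ΔM = +0.7777;  Δλ = -0.0774 rad
tan C = Δλ / ΔM = -0.0995 → C = 354.32°

354.3°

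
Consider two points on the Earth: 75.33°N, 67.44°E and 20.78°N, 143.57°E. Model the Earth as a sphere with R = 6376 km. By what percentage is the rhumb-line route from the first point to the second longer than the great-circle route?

4.7%

Great circle: σ = 1.1593 rad → d_gc = Rσ = 7391.7 km
Rhumb: Δφ = -0.9521, Δλ = +1.3287, Δψ = -1.6792, q = Δφ/Δψ = 0.5670 → d_rh = R√(Δφ²+q²Δλ²) = 7741.0 km
Excess = (7741.0 − 7391.7) / 7391.7 = 349.3 / 7391.7 = 4.73% ≈ 4.7%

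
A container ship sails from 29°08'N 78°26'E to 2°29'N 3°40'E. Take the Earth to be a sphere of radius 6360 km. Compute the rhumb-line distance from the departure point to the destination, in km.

8437 km

Rhumb course C = atan2(Δλ, Δψ) with Δψ = ln[tan(π/4+φ₂/2)/tan(π/4+φ₁/2)] = -0.4886, Δλ = -1.3049 → C = 249.47°
d = R·|Δφ| / |cos C| = 6360·0.46513 / 0.35063 = 8437 km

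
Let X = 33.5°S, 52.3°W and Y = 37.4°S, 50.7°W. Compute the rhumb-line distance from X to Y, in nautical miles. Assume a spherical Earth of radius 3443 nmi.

247 nmi

Rhumb course C = atan2(Δλ, Δψ) with Δψ = ln[tan(π/4+φ₂/2)/tan(π/4+φ₁/2)] = -0.0836, Δλ = +0.0279 → C = 161.53°
d = R·|Δφ| / |cos C| = 3443·0.06807 / 0.94847 = 247 nmi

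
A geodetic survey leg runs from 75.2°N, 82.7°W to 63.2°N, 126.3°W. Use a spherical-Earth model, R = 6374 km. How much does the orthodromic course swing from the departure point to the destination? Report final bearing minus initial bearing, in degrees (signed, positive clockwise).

At departure: θ₁ = atan2(sin Δλ cos φ₂, cos φ₁ sin φ₂ − sin φ₁ cos φ₂ cos Δλ) = 254.25°
At arrival: θ₂ = atan2(sin Δλ cos φ₁, −cos φ₂ sin φ₁ + sin φ₂ cos φ₁ cos Δλ) = 213.04°
Δθ = θ₂ − θ₁ = -41.2°

-41.2°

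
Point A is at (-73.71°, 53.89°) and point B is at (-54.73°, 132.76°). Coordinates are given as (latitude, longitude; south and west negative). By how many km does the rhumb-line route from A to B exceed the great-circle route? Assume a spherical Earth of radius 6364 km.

269 km

Great circle: cos σ = sin φ₁ sin φ₂ + cos φ₁ cos φ₂ cos Δλ,  σ = 0.6182 rad → d_gc = 3934.2 km
Rhumb line: Δψ = +0.7980, q = Δφ/Δψ = 0.4151, d_rh = R√(Δφ²+q²Δλ²) = 4203.4 km
Excess = 4203.4 − 3934.2 = 269.2 ≈ 269 km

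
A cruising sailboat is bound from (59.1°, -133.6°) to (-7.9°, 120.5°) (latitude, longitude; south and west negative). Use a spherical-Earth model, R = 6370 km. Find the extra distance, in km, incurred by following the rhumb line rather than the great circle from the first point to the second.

540 km

Great circle: cos σ = sin φ₁ sin φ₂ + cos φ₁ cos φ₂ cos Δλ,  σ = 1.8310 rad → d_gc = 11663.6 km
Rhumb line: Δψ = -1.4243, q = Δφ/Δψ = 0.8210, d_rh = R√(Δφ²+q²Δλ²) = 12203.6 km
Excess = 12203.6 − 11663.6 = 540.0 ≈ 540 km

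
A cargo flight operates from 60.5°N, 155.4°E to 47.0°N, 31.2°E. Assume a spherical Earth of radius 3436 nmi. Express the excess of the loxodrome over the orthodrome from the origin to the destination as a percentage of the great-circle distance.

Great circle: σ = 1.1065 rad → d_gc = Rσ = 3802.0 nmi
Rhumb: Δφ = -0.2356, Δλ = -2.1677, Δψ = -0.4029, q = Δφ/Δψ = 0.5848 → d_rh = R√(Δφ²+q²Δλ²) = 4430.2 nmi
Excess = (4430.2 − 3802.0) / 3802.0 = 628.2 / 3802.0 = 16.52% ≈ 16.5%

16.5%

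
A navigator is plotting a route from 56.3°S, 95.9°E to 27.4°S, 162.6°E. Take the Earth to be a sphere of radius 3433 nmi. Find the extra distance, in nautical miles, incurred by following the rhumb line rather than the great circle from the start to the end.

Great circle: cos σ = sin φ₁ sin φ₂ + cos φ₁ cos φ₂ cos Δλ,  σ = 0.9549 rad → d_gc = 3278.1 nmi
Rhumb line: Δψ = +0.6969, q = Δφ/Δψ = 0.7238, d_rh = R√(Δφ²+q²Δλ²) = 3371.3 nmi
Excess = 3371.3 − 3278.1 = 93.2 ≈ 93 nmi

93 nmi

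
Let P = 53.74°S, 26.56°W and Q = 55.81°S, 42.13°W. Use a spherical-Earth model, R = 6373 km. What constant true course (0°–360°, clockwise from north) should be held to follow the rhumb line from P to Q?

Δψ = ln[tan(π/4+φ₂/2)/tan(π/4+φ₁/2)] = -0.0627
Δλ = -0.2717 rad (taken the short way round)
course = atan2(Δλ, Δψ) = 257.02°

257.0°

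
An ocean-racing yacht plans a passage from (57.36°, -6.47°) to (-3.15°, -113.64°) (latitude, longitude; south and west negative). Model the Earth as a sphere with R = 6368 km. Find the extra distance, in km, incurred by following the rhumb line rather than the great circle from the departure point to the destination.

Great circle: cos σ = sin φ₁ sin φ₂ + cos φ₁ cos φ₂ cos Δλ,  σ = 1.7775 rad → d_gc = 11319.2 km
Rhumb line: Δψ = -1.2833, q = Δφ/Δψ = 0.8230, d_rh = R√(Δφ²+q²Δλ²) = 11887.8 km
Excess = 11887.8 − 11319.2 = 568.6 ≈ 569 km

569 km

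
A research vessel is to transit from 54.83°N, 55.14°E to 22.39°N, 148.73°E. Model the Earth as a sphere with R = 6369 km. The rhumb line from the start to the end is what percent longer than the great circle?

5.5%

Great circle: σ = 1.2891 rad → d_gc = Rσ = 8210.0 km
Rhumb: Δφ = -0.5662, Δλ = +1.6335, Δψ = -0.7480, q = Δφ/Δψ = 0.7570 → d_rh = R√(Δφ²+q²Δλ²) = 8661.6 km
Excess = (8661.6 − 8210.0) / 8210.0 = 451.6 / 8210.0 = 5.50% ≈ 5.5%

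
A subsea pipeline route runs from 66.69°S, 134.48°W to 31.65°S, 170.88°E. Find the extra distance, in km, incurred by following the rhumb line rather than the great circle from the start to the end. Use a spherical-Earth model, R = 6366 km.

Great circle: cos σ = sin φ₁ sin φ₂ + cos φ₁ cos φ₂ cos Δλ,  σ = 0.8273 rad → d_gc = 5266.8 km
Rhumb line: Δψ = +0.9957, q = Δφ/Δψ = 0.6142, d_rh = R√(Δφ²+q²Δλ²) = 5390.8 km
Excess = 5390.8 − 5266.8 = 124.0 ≈ 124 km

124 km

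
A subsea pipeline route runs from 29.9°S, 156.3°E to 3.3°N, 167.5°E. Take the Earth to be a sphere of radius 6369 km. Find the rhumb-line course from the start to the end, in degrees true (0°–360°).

17.9°

Meridional parts: M(φ₁)=-0.5473, M(φ₂)=+0.0576 → ΔM = +0.6049;  Δλ = +0.1955 rad
tan C = Δλ / ΔM = +0.3231 → C = 17.91°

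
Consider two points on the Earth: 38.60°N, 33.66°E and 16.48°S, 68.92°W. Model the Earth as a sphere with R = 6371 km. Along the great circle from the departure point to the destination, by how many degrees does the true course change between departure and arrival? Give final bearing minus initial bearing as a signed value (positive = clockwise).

At departure: θ₁ = atan2(sin Δλ cos φ₂, cos φ₁ sin φ₂ − sin φ₁ cos φ₂ cos Δλ) = 264.42°
At arrival: θ₂ = atan2(sin Δλ cos φ₁, −cos φ₂ sin φ₁ + sin φ₂ cos φ₁ cos Δλ) = 234.21°
Δθ = θ₂ − θ₁ = -30.2°

-30.2°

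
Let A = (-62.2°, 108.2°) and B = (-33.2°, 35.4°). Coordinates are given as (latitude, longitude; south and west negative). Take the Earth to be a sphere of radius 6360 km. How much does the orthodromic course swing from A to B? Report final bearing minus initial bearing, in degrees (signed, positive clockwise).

Initial bearing θ₁ = atan2(sin Δλ cos φ₂, cos φ₁ sin φ₂ − sin φ₁ cos φ₂ cos Δλ) = 267.39°
Final bearing θ₂ = (initial bearing from the destination back to the start) + 180° = 326.17°
Δθ = θ₂ − θ₁ = +58.8°

+58.8°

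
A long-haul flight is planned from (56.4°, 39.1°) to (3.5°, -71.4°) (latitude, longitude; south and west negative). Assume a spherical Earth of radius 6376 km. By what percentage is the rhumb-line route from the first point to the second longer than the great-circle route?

Great circle: σ = 1.7139 rad → d_gc = Rσ = 10927.7 km
Rhumb: Δφ = -0.9233, Δλ = -1.9286, Δψ = -1.1365, q = Δφ/Δψ = 0.8124 → d_rh = R√(Δφ²+q²Δλ²) = 11595.4 km
Excess = (11595.4 − 10927.7) / 10927.7 = 667.7 / 10927.7 = 6.11% ≈ 6.1%

6.1%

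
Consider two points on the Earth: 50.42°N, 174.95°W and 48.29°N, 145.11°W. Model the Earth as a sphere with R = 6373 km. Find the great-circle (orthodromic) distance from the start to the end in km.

Haversine: a = sin²(Δφ/2)+cos φ₁ cos φ₂ sin²(Δλ/2) = 0.02845;  σ = 2·atan2(√a,√(1−a))
σ = 19.421° → d = Rσ = 6373·0.33895 = 2160 km

2160 km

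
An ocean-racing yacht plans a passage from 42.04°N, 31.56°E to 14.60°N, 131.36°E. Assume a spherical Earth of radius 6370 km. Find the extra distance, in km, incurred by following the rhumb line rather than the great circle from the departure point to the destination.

Great circle: cos σ = sin φ₁ sin φ₂ + cos φ₁ cos φ₂ cos Δλ,  σ = 1.5243 rad → d_gc = 9709.9 km
Rhumb line: Δψ = -0.5525, q = Δφ/Δψ = 0.8668, d_rh = R√(Δφ²+q²Δλ²) = 10090.3 km
Excess = 10090.3 − 9709.9 = 380.4 ≈ 380 km

380 km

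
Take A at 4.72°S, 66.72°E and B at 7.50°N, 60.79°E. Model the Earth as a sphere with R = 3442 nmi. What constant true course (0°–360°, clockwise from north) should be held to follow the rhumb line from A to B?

Δψ = ln[tan(π/4+φ₂/2)/tan(π/4+φ₁/2)] = +0.2137
Δλ = -0.1035 rad (taken the short way round)
course = atan2(Δλ, Δψ) = 334.16°

334.2°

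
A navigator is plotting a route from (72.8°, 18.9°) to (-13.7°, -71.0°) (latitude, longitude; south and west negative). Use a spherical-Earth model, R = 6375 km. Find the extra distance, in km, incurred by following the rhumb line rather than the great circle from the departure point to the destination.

488 km

Great circle: cos σ = sin φ₁ sin φ₂ + cos φ₁ cos φ₂ cos Δλ,  σ = 1.7985 rad → d_gc = 11465.5 km
Rhumb line: Δψ = -2.1303, q = Δφ/Δψ = 0.7087, d_rh = R√(Δφ²+q²Δλ²) = 11953.1 km
Excess = 11953.1 − 11465.5 = 487.6 ≈ 488 km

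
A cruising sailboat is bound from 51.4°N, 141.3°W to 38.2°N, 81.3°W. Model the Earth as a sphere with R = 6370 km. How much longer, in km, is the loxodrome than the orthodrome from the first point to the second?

118 km

Great circle: cos σ = sin φ₁ sin φ₂ + cos φ₁ cos φ₂ cos Δλ,  σ = 0.7548 rad → d_gc = 4807.8 km
Rhumb line: Δψ = -0.3268, q = Δφ/Δψ = 0.7049, d_rh = R√(Δφ²+q²Δλ²) = 4925.7 km
Excess = 4925.7 − 4807.8 = 117.9 ≈ 118 km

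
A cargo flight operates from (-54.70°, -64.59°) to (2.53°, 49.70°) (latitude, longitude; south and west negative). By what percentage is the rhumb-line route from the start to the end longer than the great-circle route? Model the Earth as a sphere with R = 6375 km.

5.6%

Great circle: σ = 1.8478 rad → d_gc = Rσ = 11779.9 km
Rhumb: Δφ = +0.9989, Δλ = +1.9947, Δψ = +1.1893, q = Δφ/Δψ = 0.8399 → d_rh = R√(Δφ²+q²Δλ²) = 12434.2 km
Excess = (12434.2 − 11779.9) / 11779.9 = 654.3 / 11779.9 = 5.554% ≈ 5.6%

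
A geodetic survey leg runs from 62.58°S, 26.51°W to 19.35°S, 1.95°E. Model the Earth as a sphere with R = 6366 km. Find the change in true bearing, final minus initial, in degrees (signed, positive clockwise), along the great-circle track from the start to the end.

-20.3°

At departure: θ₁ = atan2(sin Δλ cos φ₂, cos φ₁ sin φ₂ − sin φ₁ cos φ₂ cos Δλ) = 37.61°
At arrival: θ₂ = atan2(sin Δλ cos φ₁, −cos φ₂ sin φ₁ + sin φ₂ cos φ₁ cos Δλ) = 17.33°
Δθ = θ₂ − θ₁ = -20.3°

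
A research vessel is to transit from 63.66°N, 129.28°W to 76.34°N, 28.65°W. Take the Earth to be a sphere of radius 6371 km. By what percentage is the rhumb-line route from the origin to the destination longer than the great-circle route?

12.5%

Great circle: σ = 0.5520 rad → d_gc = Rσ = 3516.5 km
Rhumb: Δφ = +0.2213, Δλ = +1.7563, Δψ = +0.6697, q = Δφ/Δψ = 0.3305 → d_rh = R√(Δφ²+q²Δλ²) = 3957.4 km
Excess = (3957.4 − 3516.5) / 3516.5 = 440.9 / 3516.5 = 12.54% ≈ 12.5%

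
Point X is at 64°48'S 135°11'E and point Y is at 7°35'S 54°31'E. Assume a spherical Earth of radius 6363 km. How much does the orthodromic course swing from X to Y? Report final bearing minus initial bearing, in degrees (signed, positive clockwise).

+59.5°

Initial bearing θ₁ = atan2(sin Δλ cos φ₂, cos φ₁ sin φ₂ − sin φ₁ cos φ₂ cos Δλ) = 275.21°
Final bearing θ₂ = (initial bearing from the destination back to the start) + 180° = 334.67°
Δθ = θ₂ − θ₁ = +59.5°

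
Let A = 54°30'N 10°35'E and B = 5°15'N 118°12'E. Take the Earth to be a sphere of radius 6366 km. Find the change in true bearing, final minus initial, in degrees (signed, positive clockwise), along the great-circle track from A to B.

Initial bearing θ₁ = atan2(sin Δλ cos φ₂, cos φ₁ sin φ₂ − sin φ₁ cos φ₂ cos Δλ) = 72.54°
Final bearing θ₂ = (initial bearing from the destination back to the start) + 180° = 146.20°
Δθ = θ₂ − θ₁ = +73.7°

+73.7°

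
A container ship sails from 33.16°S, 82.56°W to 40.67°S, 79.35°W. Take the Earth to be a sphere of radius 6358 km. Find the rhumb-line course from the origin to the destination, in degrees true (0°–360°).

161.2°

Δψ = ln[tan(π/4+φ₂/2)/tan(π/4+φ₁/2)] = -0.1642
Δλ = +0.0560 rad (taken the short way round)
course = atan2(Δλ, Δψ) = 161.16°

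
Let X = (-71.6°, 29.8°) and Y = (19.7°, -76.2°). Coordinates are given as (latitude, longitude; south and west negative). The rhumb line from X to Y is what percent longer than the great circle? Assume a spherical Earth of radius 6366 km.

Great circle: σ = 1.9842 rad → d_gc = Rσ = 12631.7 km
Rhumb: Δφ = +1.5935, Δλ = -1.8500, Δψ = +2.1712, q = Δφ/Δψ = 0.7339 → d_rh = R√(Δφ²+q²Δλ²) = 13327.3 km
Excess = (13327.3 − 12631.7) / 12631.7 = 695.6 / 12631.7 = 5.51% ≈ 5.5%

5.5%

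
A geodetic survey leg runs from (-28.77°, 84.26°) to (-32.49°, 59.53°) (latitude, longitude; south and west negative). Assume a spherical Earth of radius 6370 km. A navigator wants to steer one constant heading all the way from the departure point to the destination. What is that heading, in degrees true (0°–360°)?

Meridional parts: M(φ₁)=-0.5247, M(φ₂)=-0.6001 → ΔM = -0.0755;  Δλ = -0.4316 rad
tan C = Δλ / ΔM = +5.7186 → C = 260.08°

260.1°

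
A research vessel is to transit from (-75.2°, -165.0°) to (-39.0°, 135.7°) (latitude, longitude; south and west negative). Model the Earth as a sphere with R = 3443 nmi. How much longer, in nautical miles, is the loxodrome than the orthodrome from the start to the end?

89 nmi

Great circle: cos σ = sin φ₁ sin φ₂ + cos φ₁ cos φ₂ cos Δλ,  σ = 0.7816 rad → d_gc = 2691.0 nmi
Rhumb line: Δψ = +1.3009, q = Δφ/Δψ = 0.4857, d_rh = R√(Δφ²+q²Δλ²) = 2779.8 nmi
Excess = 2779.8 − 2691.0 = 88.8 ≈ 89 nmi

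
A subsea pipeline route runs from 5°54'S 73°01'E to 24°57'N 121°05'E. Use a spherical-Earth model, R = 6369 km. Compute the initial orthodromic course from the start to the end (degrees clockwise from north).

54.5°

θ = atan2( sin Δλ·cos φ₂ ,  cos φ₁ sin φ₂ − sin φ₁ cos φ₂ cos Δλ )
  = atan2(+0.6745, +0.4819) = 54.46°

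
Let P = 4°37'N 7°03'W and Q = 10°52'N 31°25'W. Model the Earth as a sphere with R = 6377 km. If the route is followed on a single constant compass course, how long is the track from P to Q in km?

Rhumb course C = atan2(Δλ, Δψ) with Δψ = ln[tan(π/4+φ₂/2)/tan(π/4+φ₁/2)] = +0.1101, Δλ = -0.4253 → C = 284.52°
d = R·|Δφ| / |cos C| = 6377·0.10908 / 0.25072 = 2775 km

2775 km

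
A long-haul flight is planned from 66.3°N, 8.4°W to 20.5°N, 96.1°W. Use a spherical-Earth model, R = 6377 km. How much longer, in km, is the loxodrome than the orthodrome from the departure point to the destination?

Great circle: cos σ = sin φ₁ sin φ₂ + cos φ₁ cos φ₂ cos Δλ,  σ = 1.2284 rad → d_gc = 7833.3 km
Rhumb line: Δψ = -1.1958, q = Δφ/Δψ = 0.6685, d_rh = R√(Δφ²+q²Δλ²) = 8280.0 km
Excess = 8280.0 − 7833.3 = 446.7 ≈ 447 km

447 km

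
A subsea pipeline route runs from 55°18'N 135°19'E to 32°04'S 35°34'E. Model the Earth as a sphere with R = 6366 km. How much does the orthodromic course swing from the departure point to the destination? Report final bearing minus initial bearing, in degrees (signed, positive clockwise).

At departure: θ₁ = atan2(sin Δλ cos φ₂, cos φ₁ sin φ₂ − sin φ₁ cos φ₂ cos Δλ) = 257.56°
At arrival: θ₂ = atan2(sin Δλ cos φ₁, −cos φ₂ sin φ₁ + sin φ₂ cos φ₁ cos Δλ) = 221.00°
Δθ = θ₂ − θ₁ = -36.6°

-36.6°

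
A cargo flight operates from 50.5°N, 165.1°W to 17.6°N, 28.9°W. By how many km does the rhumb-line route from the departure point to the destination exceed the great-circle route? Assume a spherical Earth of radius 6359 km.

1426 km

Great circle: cos σ = sin φ₁ sin φ₂ + cos φ₁ cos φ₂ cos Δλ,  σ = 1.7765 rad → d_gc = 11297.0 km
Rhumb line: Δψ = -0.7122, q = Δφ/Δψ = 0.8062, d_rh = R√(Δφ²+q²Δλ²) = 12722.7 km
Excess = 12722.7 − 11297.0 = 1425.7 ≈ 1426 km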